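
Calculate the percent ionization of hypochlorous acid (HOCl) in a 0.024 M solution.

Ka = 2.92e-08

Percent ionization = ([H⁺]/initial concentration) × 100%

Using Ka equilibrium: x² + Ka×x - Ka×C = 0. Solving: [H⁺] = 2.6458e-05. Percent = (2.6458e-05/0.024) × 100

Percent ionization = 0.11%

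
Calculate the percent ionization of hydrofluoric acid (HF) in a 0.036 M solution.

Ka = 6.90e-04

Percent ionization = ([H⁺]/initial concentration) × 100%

Using Ka equilibrium: x² + Ka×x - Ka×C = 0. Solving: [H⁺] = 4.6509e-03. Percent = (4.6509e-03/0.036) × 100

Percent ionization = 12.9%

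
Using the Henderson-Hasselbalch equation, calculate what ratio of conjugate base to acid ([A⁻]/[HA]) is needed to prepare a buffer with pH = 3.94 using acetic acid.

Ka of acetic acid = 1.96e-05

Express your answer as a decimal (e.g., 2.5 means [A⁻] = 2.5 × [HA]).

pKa = -log(1.96e-05) = 4.7077. pH = pKa + log([A⁻]/[HA]), so log([A⁻]/[HA]) = pH − pKa = 3.94 − 4.7077 = -0.7677. [A⁻]/[HA] = 10^(-0.7677) = 0.171

[A⁻]/[HA] = 0.171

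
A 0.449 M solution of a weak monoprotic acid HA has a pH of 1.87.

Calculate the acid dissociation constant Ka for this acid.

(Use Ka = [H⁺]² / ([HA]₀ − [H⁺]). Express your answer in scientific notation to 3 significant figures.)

[H⁺] = 10^(−pH) = 10^(−1.87) = 1.349e-02 M. For HA ⇌ H⁺ + A⁻, Ka = [H⁺][A⁻]/[HA] = [H⁺]² / ([HA]₀ − [H⁺]) = (1.349e-02)² / (0.449 − 1.349e-02) = 4.18e-04.

K_a = 4.18e-04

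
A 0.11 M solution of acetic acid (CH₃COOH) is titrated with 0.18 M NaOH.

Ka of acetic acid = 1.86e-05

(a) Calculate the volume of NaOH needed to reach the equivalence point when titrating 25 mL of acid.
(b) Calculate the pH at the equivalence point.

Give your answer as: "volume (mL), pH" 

moles acid = 0.11 × 25/1000 = 0.00275 mol; V_base = moles/0.18 × 1000 = 15.3 mL. At equivalence only the conjugate base is present: [A⁻] = 0.00275/0.040 = 6.8276e-02 M. Kb = Kw/Ka = 5.38e-10; [OH⁻] = √(Kb × [A⁻]) = 6.0587e-06; pOH = 5.22; pH = 14 - pOH = 8.78.

V = 15.3 mL, pH = 8.78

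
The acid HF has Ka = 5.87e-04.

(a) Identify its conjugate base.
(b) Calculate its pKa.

(a) The conjugate base is formed by removing one H⁺ from HF, giving F⁻. (b) pKa = -log(Ka) = -log(5.87e-04) = 3.23.

Conjugate base: F⁻; pK_a = 3.23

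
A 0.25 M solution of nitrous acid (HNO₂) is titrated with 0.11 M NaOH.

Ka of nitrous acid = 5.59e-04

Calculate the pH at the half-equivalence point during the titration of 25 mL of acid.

At half-equivalence [HA] = [A⁻], so Henderson-Hasselbalch gives pH = pKa = -log(5.59e-04) = 3.25.

pH = pKa = 3.25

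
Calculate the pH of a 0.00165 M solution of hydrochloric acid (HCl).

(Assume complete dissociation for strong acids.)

[H⁺] = 0.00165 M for strong acid. pH = -log[H⁺] = -log(0.00165)

pH = 2.78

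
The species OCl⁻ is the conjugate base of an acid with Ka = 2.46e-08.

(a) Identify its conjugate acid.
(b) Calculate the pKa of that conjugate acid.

(a) The conjugate acid is formed by adding one H⁺ to OCl⁻, giving HOCl. (b) pKa = -log(Ka) = -log(2.46e-08) = 7.61.

Conjugate acid: HOCl; pK_a = 7.61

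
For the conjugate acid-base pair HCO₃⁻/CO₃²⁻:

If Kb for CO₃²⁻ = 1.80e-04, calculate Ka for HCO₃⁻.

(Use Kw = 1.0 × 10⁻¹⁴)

For a conjugate pair Ka × Kb = Kw, so Ka = Kw/Kb = 1.0 × 10⁻¹⁴ / 1.80e-04 = 5.56e-11.

K_a = 5.56e-11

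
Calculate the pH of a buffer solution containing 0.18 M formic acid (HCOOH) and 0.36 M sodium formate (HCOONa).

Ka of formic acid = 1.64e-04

pKa = -log(1.64e-04) = 3.79. pH = pKa + log([A⁻]/[HA]) = 3.79 + log(0.36/0.18)

pH = 4.09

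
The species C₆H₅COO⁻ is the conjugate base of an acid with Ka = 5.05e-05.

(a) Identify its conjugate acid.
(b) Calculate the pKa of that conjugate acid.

(a) The conjugate acid is formed by adding one H⁺ to C₆H₅COO⁻, giving C₆H₅COOH. (b) pKa = -log(Ka) = -log(5.05e-05) = 4.30.

Conjugate acid: C₆H₅COOH; pK_a = 4.30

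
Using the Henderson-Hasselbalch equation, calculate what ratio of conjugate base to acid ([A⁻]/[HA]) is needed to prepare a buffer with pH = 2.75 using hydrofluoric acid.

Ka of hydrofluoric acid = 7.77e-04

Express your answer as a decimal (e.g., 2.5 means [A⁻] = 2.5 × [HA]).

pKa = -log(7.77e-04) = 3.1096. pH = pKa + log([A⁻]/[HA]), so log([A⁻]/[HA]) = pH − pKa = 2.75 − 3.1096 = -0.3596. [A⁻]/[HA] = 10^(-0.3596) = 0.437

[A⁻]/[HA] = 0.437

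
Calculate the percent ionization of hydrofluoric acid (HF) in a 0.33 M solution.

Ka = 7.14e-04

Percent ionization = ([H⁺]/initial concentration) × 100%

Using Ka equilibrium: x² + Ka×x - Ka×C = 0. Solving: [H⁺] = 1.4997e-02. Percent = (1.4997e-02/0.33) × 100

Percent ionization = 4.54%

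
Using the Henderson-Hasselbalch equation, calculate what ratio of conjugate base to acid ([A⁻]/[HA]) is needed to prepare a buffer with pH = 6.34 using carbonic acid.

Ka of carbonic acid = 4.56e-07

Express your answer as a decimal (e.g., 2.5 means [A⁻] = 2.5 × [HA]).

pKa = -log(4.56e-07) = 6.3410. pH = pKa + log([A⁻]/[HA]), so log([A⁻]/[HA]) = pH − pKa = 6.34 − 6.3410 = -0.0010. [A⁻]/[HA] = 10^(-0.0010) = 0.998

[A⁻]/[HA] = 0.998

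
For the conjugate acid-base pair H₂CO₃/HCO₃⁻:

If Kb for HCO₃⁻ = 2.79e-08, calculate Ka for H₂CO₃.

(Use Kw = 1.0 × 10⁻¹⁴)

For a conjugate pair Ka × Kb = Kw, so Ka = Kw/Kb = 1.0 × 10⁻¹⁴ / 2.79e-08 = 3.58e-07.

K_a = 3.58e-07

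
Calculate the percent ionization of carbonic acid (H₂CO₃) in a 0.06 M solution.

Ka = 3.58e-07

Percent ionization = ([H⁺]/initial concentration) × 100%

Using Ka equilibrium: x² + Ka×x - Ka×C = 0. Solving: [H⁺] = 1.4638e-04. Percent = (1.4638e-04/0.06) × 100

Percent ionization = 0.244%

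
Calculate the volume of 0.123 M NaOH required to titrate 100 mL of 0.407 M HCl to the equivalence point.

At equivalence: moles acid = moles base. moles HCl = 0.407 × 100/1000 = 0.0407 mol. V_base = moles / 0.123 × 1000 = 330.9 mL.

V_{base} = 330.9 mL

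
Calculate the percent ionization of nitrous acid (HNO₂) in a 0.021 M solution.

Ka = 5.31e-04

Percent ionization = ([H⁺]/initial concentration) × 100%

Using Ka equilibrium: x² + Ka×x - Ka×C = 0. Solving: [H⁺] = 3.0843e-03. Percent = (3.0843e-03/0.021) × 100

Percent ionization = 14.7%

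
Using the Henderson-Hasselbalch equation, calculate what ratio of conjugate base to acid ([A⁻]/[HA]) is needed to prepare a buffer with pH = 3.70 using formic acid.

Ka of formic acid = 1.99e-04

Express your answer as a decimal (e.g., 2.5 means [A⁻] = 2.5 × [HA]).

pKa = -log(1.99e-04) = 3.7011. pH = pKa + log([A⁻]/[HA]), so log([A⁻]/[HA]) = pH − pKa = 3.70 − 3.7011 = -0.0011. [A⁻]/[HA] = 10^(-0.0011) = 0.997

[A⁻]/[HA] = 0.997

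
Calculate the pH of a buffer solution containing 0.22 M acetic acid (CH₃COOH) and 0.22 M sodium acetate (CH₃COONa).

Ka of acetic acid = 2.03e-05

pKa = -log(2.03e-05) = 4.69. pH = pKa + log([A⁻]/[HA]) = 4.69 + log(0.22/0.22)

pH = 4.69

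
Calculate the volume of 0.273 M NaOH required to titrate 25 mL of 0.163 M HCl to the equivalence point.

At equivalence: moles acid = moles base. moles HCl = 0.163 × 25/1000 = 0.004075 mol. V_base = moles / 0.273 × 1000 = 14.9 mL.

V_{base} = 14.9 mL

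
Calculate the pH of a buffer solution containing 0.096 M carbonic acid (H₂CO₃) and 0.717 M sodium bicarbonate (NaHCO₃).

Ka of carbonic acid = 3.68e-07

pKa = -log(3.68e-07) = 6.43. pH = pKa + log([A⁻]/[HA]) = 6.43 + log(0.717/0.096)

pH = 7.31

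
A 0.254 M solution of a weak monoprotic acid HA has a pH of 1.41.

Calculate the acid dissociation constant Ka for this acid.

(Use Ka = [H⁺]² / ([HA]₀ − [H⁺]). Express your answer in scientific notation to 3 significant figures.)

[H⁺] = 10^(−pH) = 10^(−1.41) = 3.890e-02 M. For HA ⇌ H⁺ + A⁻, Ka = [H⁺][A⁻]/[HA] = [H⁺]² / ([HA]₀ − [H⁺]) = (3.890e-02)² / (0.254 − 3.890e-02) = 7.04e-03.

K_a = 7.04e-03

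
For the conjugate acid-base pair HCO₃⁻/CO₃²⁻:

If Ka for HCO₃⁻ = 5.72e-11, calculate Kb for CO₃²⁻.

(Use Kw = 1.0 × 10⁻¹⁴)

For a conjugate pair Ka × Kb = Kw, so Kb = Kw/Ka = 1.0 × 10⁻¹⁴ / 5.72e-11 = 1.75e-04.

K_b = 1.75e-04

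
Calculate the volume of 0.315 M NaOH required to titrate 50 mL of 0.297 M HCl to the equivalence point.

At equivalence: moles acid = moles base. moles HCl = 0.297 × 50/1000 = 0.01485 mol. V_base = moles / 0.315 × 1000 = 47.1 mL.

V_{base} = 47.1 mL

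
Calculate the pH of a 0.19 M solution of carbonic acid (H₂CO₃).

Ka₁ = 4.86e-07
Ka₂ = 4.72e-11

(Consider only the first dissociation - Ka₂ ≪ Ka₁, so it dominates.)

First dissociation dominates. From Ka₁ = [H⁺][HA⁻]/[H₂A], x² + Ka₁·x − Ka₁·C = 0 with C = 0.19 M and Ka₁ = 4.86e-07. Solving: [H⁺] = (−Ka₁ + √(Ka₁² + 4·Ka₁·C)) / 2 = 3.0363e-04 M. pH = -log(3.0363e-04) = 3.52.

pH = 3.52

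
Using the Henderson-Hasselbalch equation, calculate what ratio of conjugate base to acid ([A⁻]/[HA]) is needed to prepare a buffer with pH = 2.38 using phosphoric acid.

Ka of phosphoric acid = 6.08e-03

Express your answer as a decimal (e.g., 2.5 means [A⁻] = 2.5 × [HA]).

pKa = -log(6.08e-03) = 2.2161. pH = pKa + log([A⁻]/[HA]), so log([A⁻]/[HA]) = pH − pKa = 2.38 − 2.2161 = 0.1639. [A⁻]/[HA] = 10^(0.1639) = 1.46

[A⁻]/[HA] = 1.46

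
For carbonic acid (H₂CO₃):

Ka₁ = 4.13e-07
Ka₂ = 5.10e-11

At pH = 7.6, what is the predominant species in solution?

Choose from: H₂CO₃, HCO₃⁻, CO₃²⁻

pKa₁ = 6.38, pKa₂ = 10.29. For a polyprotic acid the predominant species crosses at each pKa: below pKa_n the protonated form dominates, above it the deprotonated form does. At pH = 7.6, the predominant species is HCO₃⁻.

HCO₃⁻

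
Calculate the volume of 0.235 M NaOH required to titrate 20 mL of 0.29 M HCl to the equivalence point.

At equivalence: moles acid = moles base. moles HCl = 0.29 × 20/1000 = 0.0058 mol. V_base = moles / 0.235 × 1000 = 24.7 mL.

V_{base} = 24.7 mL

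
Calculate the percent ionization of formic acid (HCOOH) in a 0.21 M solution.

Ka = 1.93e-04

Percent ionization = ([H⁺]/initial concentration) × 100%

Using Ka equilibrium: x² + Ka×x - Ka×C = 0. Solving: [H⁺] = 6.2705e-03. Percent = (6.2705e-03/0.21) × 100

Percent ionization = 2.99%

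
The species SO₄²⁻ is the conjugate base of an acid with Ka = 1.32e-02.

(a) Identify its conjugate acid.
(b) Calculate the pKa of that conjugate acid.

(a) The conjugate acid is formed by adding one H⁺ to SO₄²⁻, giving HSO₄⁻. (b) pKa = -log(Ka) = -log(1.32e-02) = 1.88.

Conjugate acid: HSO₄⁻; pK_a = 1.88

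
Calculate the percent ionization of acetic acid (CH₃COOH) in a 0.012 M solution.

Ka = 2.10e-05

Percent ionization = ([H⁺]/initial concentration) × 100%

Using Ka equilibrium: x² + Ka×x - Ka×C = 0. Solving: [H⁺] = 4.9161e-04. Percent = (4.9161e-04/0.012) × 100

Percent ionization = 4.1%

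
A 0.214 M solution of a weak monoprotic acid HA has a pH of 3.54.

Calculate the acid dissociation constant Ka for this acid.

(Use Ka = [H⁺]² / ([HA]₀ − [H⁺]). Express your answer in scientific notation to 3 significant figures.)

[H⁺] = 10^(−pH) = 10^(−3.54) = 2.884e-04 M. For HA ⇌ H⁺ + A⁻, Ka = [H⁺][A⁻]/[HA] = [H⁺]² / ([HA]₀ − [H⁺]) = (2.884e-04)² / (0.214 − 2.884e-04) = 3.89e-07.

K_a = 3.89e-07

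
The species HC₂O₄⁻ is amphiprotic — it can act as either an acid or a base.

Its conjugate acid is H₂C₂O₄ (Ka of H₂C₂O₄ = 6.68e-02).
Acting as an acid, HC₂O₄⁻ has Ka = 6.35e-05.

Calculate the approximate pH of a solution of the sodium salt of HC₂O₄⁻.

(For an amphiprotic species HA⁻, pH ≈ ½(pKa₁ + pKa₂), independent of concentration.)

pKa₁ = -log(6.68e-02) = 1.18; pKa₂ = -log(6.35e-05) = 4.20. For an amphiprotic species, pH ≈ ½(pKa₁ + pKa₂) = ½(1.18 + 4.20) = 2.69.

pH = 2.69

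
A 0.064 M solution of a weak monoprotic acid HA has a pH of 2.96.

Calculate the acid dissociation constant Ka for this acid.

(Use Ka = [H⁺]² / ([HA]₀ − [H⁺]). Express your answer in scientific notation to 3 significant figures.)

[H⁺] = 10^(−pH) = 10^(−2.96) = 1.096e-03 M. For HA ⇌ H⁺ + A⁻, Ka = [H⁺][A⁻]/[HA] = [H⁺]² / ([HA]₀ − [H⁺]) = (1.096e-03)² / (0.064 − 1.096e-03) = 1.91e-05.

K_a = 1.91e-05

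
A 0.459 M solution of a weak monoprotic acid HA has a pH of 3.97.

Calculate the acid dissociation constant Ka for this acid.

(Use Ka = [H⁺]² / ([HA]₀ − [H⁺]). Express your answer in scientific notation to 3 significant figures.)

[H⁺] = 10^(−pH) = 10^(−3.97) = 1.072e-04 M. For HA ⇌ H⁺ + A⁻, Ka = [H⁺][A⁻]/[HA] = [H⁺]² / ([HA]₀ − [H⁺]) = (1.072e-04)² / (0.459 − 1.072e-04) = 2.50e-08.

K_a = 2.50e-08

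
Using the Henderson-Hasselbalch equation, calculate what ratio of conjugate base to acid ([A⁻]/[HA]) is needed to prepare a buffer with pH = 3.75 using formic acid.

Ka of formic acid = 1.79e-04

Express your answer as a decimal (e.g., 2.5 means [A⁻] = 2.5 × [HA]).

pKa = -log(1.79e-04) = 3.7471. pH = pKa + log([A⁻]/[HA]), so log([A⁻]/[HA]) = pH − pKa = 3.75 − 3.7471 = 0.0029. [A⁻]/[HA] = 10^(0.0029) = 1.01

[A⁻]/[HA] = 1.01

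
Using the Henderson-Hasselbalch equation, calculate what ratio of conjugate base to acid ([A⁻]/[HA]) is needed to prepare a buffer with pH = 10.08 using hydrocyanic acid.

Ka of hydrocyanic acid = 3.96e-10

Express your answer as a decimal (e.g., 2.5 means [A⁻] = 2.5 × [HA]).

pKa = -log(3.96e-10) = 9.4023. pH = pKa + log([A⁻]/[HA]), so log([A⁻]/[HA]) = pH − pKa = 10.08 − 9.4023 = 0.6777. [A⁻]/[HA] = 10^(0.6777) = 4.76

[A⁻]/[HA] = 4.76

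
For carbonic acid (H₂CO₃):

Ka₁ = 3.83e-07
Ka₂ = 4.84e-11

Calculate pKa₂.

pKa₂ = -log(Ka₂) = -log(4.84e-11) = 10.32.

pK_{a2} = 10.32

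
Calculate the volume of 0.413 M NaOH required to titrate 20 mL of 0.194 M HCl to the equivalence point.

At equivalence: moles acid = moles base. moles HCl = 0.194 × 20/1000 = 0.00388 mol. V_base = moles / 0.413 × 1000 = 9.4 mL.

V_{base} = 9.4 mL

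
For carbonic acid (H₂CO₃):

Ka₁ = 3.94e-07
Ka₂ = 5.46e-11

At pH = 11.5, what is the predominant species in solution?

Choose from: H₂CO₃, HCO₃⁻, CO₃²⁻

pKa₁ = 6.40, pKa₂ = 10.26. For a polyprotic acid the predominant species crosses at each pKa: below pKa_n the protonated form dominates, above it the deprotonated form does. At pH = 11.5, the predominant species is CO₃²⁻.

CO₃²⁻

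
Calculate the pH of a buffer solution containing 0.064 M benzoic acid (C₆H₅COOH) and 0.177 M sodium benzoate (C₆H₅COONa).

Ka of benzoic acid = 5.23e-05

pKa = -log(5.23e-05) = 4.28. pH = pKa + log([A⁻]/[HA]) = 4.28 + log(0.177/0.064)

pH = 4.72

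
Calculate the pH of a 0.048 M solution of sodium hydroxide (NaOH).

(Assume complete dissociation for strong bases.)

[OH⁻] = 0.048 M for strong base. pOH = -log[OH⁻] = 1.32, pH = 14 - pOH

pH = 12.68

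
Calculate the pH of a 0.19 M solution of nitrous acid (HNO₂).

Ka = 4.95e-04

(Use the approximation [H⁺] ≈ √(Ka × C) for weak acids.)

[H⁺] = √(Ka × C) = √(4.95e-04 × 0.19) = 9.6979e-03. pH = -log(9.6979e-03)

pH = 2.01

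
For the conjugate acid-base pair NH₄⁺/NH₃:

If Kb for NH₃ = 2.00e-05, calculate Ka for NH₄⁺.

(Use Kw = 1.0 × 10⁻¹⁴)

For a conjugate pair Ka × Kb = Kw, so Ka = Kw/Kb = 1.0 × 10⁻¹⁴ / 2.00e-05 = 5.00e-10.

K_a = 5.00e-10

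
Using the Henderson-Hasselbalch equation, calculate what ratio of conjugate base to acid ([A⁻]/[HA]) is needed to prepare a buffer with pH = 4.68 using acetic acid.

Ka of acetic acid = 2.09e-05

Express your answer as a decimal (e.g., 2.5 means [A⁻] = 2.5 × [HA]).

pKa = -log(2.09e-05) = 4.6799. pH = pKa + log([A⁻]/[HA]), so log([A⁻]/[HA]) = pH − pKa = 4.68 − 4.6799 = 0.0001. [A⁻]/[HA] = 10^(0.0001) = 1.00

[A⁻]/[HA] = 1.00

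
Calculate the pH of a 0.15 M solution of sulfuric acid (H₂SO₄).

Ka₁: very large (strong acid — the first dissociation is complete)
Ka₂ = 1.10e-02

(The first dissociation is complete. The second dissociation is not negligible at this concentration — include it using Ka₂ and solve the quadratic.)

First dissociation is complete: [H⁺]₀ = [HSO₄⁻]₀ = C = 0.15 M. Second dissociation HSO₄⁻ ⇌ H⁺ + SO₄²⁻: let x = [SO₄²⁻]. Ka₂ = (C + x)·x / (C − x) = 1.10e-02 → x² + (C + Ka₂)·x − Ka₂·C = 0 → x² + 0.16100·x − 1.650e-03 = 0. x = (−0.16100 + √(0.16100² + 4 × 1.650e-03)) / 2 = 9.6679e-03 M. [H⁺] = C + x = 0.15 + 9.6679e-03 = 1.5967e-01 M. pH = -log(1.5967e-01) = 0.80.

pH = 0.80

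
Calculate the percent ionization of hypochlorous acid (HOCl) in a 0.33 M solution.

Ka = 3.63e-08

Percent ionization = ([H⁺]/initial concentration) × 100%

Using Ka equilibrium: x² + Ka×x - Ka×C = 0. Solving: [H⁺] = 1.0943e-04. Percent = (1.0943e-04/0.33) × 100

Percent ionization = 0.0332%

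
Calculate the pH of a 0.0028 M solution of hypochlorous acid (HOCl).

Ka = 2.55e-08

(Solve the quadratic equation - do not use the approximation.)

x² + Ka×x - Ka×C = 0. Using quadratic formula: [H⁺] = 8.4371e-06

pH = 5.07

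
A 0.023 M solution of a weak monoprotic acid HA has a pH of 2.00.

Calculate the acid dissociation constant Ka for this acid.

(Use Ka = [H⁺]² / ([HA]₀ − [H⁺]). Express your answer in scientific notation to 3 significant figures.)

[H⁺] = 10^(−pH) = 10^(−2.00) = 1.000e-02 M. For HA ⇌ H⁺ + A⁻, Ka = [H⁺][A⁻]/[HA] = [H⁺]² / ([HA]₀ − [H⁺]) = (1.000e-02)² / (0.023 − 1.000e-02) = 7.69e-03.

K_a = 7.69e-03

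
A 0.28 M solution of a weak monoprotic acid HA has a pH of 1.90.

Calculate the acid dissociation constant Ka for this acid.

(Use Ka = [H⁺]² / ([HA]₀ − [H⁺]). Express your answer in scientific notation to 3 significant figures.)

[H⁺] = 10^(−pH) = 10^(−1.90) = 1.259e-02 M. For HA ⇌ H⁺ + A⁻, Ka = [H⁺][A⁻]/[HA] = [H⁺]² / ([HA]₀ − [H⁺]) = (1.259e-02)² / (0.28 − 1.259e-02) = 5.93e-04.

K_a = 5.93e-04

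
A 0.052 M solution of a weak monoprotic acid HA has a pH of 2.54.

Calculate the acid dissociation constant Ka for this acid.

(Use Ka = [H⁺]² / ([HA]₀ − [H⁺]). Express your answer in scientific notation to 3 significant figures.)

[H⁺] = 10^(−pH) = 10^(−2.54) = 2.884e-03 M. For HA ⇌ H⁺ + A⁻, Ka = [H⁺][A⁻]/[HA] = [H⁺]² / ([HA]₀ − [H⁺]) = (2.884e-03)² / (0.052 − 2.884e-03) = 1.69e-04.

K_a = 1.69e-04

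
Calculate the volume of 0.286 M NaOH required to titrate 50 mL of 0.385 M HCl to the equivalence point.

At equivalence: moles acid = moles base. moles HCl = 0.385 × 50/1000 = 0.01925 mol. V_base = moles / 0.286 × 1000 = 67.3 mL.

V_{base} = 67.3 mL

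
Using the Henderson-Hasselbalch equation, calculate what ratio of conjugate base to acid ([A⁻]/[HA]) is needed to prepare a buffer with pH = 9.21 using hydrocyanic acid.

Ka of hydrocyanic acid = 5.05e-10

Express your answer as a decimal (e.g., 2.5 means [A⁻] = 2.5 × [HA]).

pKa = -log(5.05e-10) = 9.2967. pH = pKa + log([A⁻]/[HA]), so log([A⁻]/[HA]) = pH − pKa = 9.21 − 9.2967 = -0.0867. [A⁻]/[HA] = 10^(-0.0867) = 0.819

[A⁻]/[HA] = 0.819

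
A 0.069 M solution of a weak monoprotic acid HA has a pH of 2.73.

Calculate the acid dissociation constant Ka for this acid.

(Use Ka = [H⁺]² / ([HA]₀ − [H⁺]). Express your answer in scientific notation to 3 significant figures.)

[H⁺] = 10^(−pH) = 10^(−2.73) = 1.862e-03 M. For HA ⇌ H⁺ + A⁻, Ka = [H⁺][A⁻]/[HA] = [H⁺]² / ([HA]₀ − [H⁺]) = (1.862e-03)² / (0.069 − 1.862e-03) = 5.16e-05.

K_a = 5.16e-05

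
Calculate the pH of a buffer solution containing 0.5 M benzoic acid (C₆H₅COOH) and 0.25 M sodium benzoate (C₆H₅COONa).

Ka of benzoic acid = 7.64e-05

pKa = -log(7.64e-05) = 4.12. pH = pKa + log([A⁻]/[HA]) = 4.12 + log(0.25/0.5)

pH = 3.82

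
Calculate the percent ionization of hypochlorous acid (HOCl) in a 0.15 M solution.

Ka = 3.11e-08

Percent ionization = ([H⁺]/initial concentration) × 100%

Using Ka equilibrium: x² + Ka×x - Ka×C = 0. Solving: [H⁺] = 6.8285e-05. Percent = (6.8285e-05/0.15) × 100

Percent ionization = 0.0455%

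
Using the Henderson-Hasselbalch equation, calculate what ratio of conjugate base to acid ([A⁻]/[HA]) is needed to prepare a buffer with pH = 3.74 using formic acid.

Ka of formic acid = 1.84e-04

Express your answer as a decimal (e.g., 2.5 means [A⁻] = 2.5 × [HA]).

pKa = -log(1.84e-04) = 3.7352. pH = pKa + log([A⁻]/[HA]), so log([A⁻]/[HA]) = pH − pKa = 3.74 − 3.7352 = 0.0048. [A⁻]/[HA] = 10^(0.0048) = 1.01

[A⁻]/[HA] = 1.01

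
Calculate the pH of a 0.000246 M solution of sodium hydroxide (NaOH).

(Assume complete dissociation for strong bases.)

[OH⁻] = 0.000246 M for strong base. pOH = -log[OH⁻] = 3.61, pH = 14 - pOH

pH = 10.39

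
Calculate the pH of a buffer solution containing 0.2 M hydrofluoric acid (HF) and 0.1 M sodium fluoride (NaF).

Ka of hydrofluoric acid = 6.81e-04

pKa = -log(6.81e-04) = 3.17. pH = pKa + log([A⁻]/[HA]) = 3.17 + log(0.1/0.2)

pH = 2.87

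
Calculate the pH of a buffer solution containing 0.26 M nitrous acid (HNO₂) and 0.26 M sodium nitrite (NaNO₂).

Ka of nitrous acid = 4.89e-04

pKa = -log(4.89e-04) = 3.31. pH = pKa + log([A⁻]/[HA]) = 3.31 + log(0.26/0.26)

pH = 3.31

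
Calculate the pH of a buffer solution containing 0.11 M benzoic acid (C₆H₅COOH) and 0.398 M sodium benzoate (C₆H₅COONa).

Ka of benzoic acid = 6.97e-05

pKa = -log(6.97e-05) = 4.16. pH = pKa + log([A⁻]/[HA]) = 4.16 + log(0.398/0.11)

pH = 4.72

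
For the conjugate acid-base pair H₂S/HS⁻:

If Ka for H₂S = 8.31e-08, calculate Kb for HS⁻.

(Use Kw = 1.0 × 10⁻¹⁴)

For a conjugate pair Ka × Kb = Kw, so Kb = Kw/Ka = 1.0 × 10⁻¹⁴ / 8.31e-08 = 1.20e-07.

K_b = 1.20e-07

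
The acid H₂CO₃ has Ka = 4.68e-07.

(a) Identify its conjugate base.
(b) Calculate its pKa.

(a) The conjugate base is formed by removing one H⁺ from H₂CO₃, giving HCO₃⁻. (b) pKa = -log(Ka) = -log(4.68e-07) = 6.33.

Conjugate base: HCO₃⁻; pK_a = 6.33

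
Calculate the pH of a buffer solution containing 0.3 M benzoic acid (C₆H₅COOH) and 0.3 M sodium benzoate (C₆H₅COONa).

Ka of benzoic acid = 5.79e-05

pKa = -log(5.79e-05) = 4.24. pH = pKa + log([A⁻]/[HA]) = 4.24 + log(0.3/0.3)

pH = 4.24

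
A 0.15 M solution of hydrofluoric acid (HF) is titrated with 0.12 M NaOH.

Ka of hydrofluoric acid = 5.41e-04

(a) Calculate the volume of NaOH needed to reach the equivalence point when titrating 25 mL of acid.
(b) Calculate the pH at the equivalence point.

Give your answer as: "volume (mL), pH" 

moles acid = 0.15 × 25/1000 = 0.00375 mol; V_base = moles/0.12 × 1000 = 31.2 mL. At equivalence only the conjugate base is present: [A⁻] = 0.00375/0.056 = 6.6667e-02 M. Kb = Kw/Ka = 1.85e-11; [OH⁻] = √(Kb × [A⁻]) = 1.1101e-06; pOH = 5.95; pH = 14 - pOH = 8.05.

V = 31.2 mL, pH = 8.05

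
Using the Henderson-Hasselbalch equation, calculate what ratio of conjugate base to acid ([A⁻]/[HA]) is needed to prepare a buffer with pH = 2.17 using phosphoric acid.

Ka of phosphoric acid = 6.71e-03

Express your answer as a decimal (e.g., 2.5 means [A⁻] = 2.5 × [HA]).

pKa = -log(6.71e-03) = 2.1733. pH = pKa + log([A⁻]/[HA]), so log([A⁻]/[HA]) = pH − pKa = 2.17 − 2.1733 = -0.0033. [A⁻]/[HA] = 10^(-0.0033) = 0.992

[A⁻]/[HA] = 0.992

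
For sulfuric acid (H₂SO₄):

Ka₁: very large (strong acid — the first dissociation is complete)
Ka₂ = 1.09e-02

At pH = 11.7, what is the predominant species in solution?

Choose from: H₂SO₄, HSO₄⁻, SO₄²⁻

The first dissociation is complete, so H₂SO₄ itself is never the predominant species in water; pKa₂ = -log(1.09e-02) = 1.96. For a polyprotic acid the predominant species crosses at each pKa: below pKa_n the protonated form dominates, above it the deprotonated form does. At pH = 11.7, the predominant species is SO₄²⁻.

SO₄²⁻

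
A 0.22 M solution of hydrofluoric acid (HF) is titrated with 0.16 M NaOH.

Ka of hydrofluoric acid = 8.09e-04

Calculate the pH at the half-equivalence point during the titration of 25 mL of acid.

At half-equivalence [HA] = [A⁻], so Henderson-Hasselbalch gives pH = pKa = -log(8.09e-04) = 3.09.

pH = pKa = 3.09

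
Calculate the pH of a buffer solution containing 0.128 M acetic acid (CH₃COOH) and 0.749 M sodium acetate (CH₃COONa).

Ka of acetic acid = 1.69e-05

pKa = -log(1.69e-05) = 4.77. pH = pKa + log([A⁻]/[HA]) = 4.77 + log(0.749/0.128)

pH = 5.54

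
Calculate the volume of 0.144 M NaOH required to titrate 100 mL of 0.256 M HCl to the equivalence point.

At equivalence: moles acid = moles base. moles HCl = 0.256 × 100/1000 = 0.0256 mol. V_base = moles / 0.144 × 1000 = 177.8 mL.

V_{base} = 177.8 mL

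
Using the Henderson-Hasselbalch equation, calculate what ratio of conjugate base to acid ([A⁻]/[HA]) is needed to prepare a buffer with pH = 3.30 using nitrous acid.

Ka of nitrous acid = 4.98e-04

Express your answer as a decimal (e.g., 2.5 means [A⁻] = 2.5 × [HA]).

pKa = -log(4.98e-04) = 3.3028. pH = pKa + log([A⁻]/[HA]), so log([A⁻]/[HA]) = pH − pKa = 3.30 − 3.3028 = -0.0028. [A⁻]/[HA] = 10^(-0.0028) = 0.994

[A⁻]/[HA] = 0.994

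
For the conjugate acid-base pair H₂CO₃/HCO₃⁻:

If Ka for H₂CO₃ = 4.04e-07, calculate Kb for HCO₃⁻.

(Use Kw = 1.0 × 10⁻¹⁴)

For a conjugate pair Ka × Kb = Kw, so Kb = Kw/Ka = 1.0 × 10⁻¹⁴ / 4.04e-07 = 2.48e-08.

K_b = 2.48e-08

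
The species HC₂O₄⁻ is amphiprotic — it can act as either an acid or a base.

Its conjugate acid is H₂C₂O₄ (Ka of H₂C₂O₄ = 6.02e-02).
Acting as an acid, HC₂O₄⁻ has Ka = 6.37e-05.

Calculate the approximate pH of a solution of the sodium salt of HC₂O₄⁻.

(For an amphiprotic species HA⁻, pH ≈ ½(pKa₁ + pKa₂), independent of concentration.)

pKa₁ = -log(6.02e-02) = 1.22; pKa₂ = -log(6.37e-05) = 4.20. For an amphiprotic species, pH ≈ ½(pKa₁ + pKa₂) = ½(1.22 + 4.20) = 2.71.

pH = 2.71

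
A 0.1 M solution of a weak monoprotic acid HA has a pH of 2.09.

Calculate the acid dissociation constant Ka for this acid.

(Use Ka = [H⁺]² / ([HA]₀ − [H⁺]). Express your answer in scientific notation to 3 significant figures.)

[H⁺] = 10^(−pH) = 10^(−2.09) = 8.128e-03 M. For HA ⇌ H⁺ + A⁻, Ka = [H⁺][A⁻]/[HA] = [H⁺]² / ([HA]₀ − [H⁺]) = (8.128e-03)² / (0.1 − 8.128e-03) = 7.19e-04.

K_a = 7.19e-04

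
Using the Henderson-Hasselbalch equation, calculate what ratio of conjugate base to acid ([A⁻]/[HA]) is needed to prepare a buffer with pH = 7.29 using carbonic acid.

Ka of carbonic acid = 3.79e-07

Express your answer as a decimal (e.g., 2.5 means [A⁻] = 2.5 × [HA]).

pKa = -log(3.79e-07) = 6.4214. pH = pKa + log([A⁻]/[HA]), so log([A⁻]/[HA]) = pH − pKa = 7.29 − 6.4214 = 0.8686. [A⁻]/[HA] = 10^(0.8686) = 7.39

[A⁻]/[HA] = 7.39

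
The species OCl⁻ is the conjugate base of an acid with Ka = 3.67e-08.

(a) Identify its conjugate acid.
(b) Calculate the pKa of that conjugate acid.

(a) The conjugate acid is formed by adding one H⁺ to OCl⁻, giving HOCl. (b) pKa = -log(Ka) = -log(3.67e-08) = 7.44.

Conjugate acid: HOCl; pK_a = 7.44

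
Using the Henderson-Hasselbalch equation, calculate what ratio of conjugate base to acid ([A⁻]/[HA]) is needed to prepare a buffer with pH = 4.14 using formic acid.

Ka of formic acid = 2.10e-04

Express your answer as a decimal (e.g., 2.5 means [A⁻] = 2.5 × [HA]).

pKa = -log(2.10e-04) = 3.6778. pH = pKa + log([A⁻]/[HA]), so log([A⁻]/[HA]) = pH − pKa = 4.14 − 3.6778 = 0.4622. [A⁻]/[HA] = 10^(0.4622) = 2.90

[A⁻]/[HA] = 2.90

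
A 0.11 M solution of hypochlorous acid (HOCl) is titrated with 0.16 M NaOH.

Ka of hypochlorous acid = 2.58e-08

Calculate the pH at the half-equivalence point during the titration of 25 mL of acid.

At half-equivalence [HA] = [A⁻], so Henderson-Hasselbalch gives pH = pKa = -log(2.58e-08) = 7.59.

pH = pKa = 7.59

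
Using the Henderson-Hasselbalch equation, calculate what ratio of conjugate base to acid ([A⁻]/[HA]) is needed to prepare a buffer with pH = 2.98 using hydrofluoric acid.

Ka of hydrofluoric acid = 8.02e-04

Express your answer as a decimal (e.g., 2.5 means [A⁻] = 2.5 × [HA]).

pKa = -log(8.02e-04) = 3.0958. pH = pKa + log([A⁻]/[HA]), so log([A⁻]/[HA]) = pH − pKa = 2.98 − 3.0958 = -0.1158. [A⁻]/[HA] = 10^(-0.1158) = 0.766

[A⁻]/[HA] = 0.766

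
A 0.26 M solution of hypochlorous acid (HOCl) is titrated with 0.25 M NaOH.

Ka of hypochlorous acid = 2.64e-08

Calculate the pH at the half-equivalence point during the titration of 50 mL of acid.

At half-equivalence [HA] = [A⁻], so Henderson-Hasselbalch gives pH = pKa = -log(2.64e-08) = 7.58.

pH = pKa = 7.58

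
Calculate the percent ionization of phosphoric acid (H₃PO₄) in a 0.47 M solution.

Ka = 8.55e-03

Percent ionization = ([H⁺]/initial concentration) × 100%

Using Ka equilibrium: x² + Ka×x - Ka×C = 0. Solving: [H⁺] = 5.9261e-02. Percent = (5.9261e-02/0.47) × 100

Percent ionization = 12.6%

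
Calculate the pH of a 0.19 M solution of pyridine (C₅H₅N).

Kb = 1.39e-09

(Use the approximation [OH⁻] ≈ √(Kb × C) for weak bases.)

[OH⁻] = √(Kb × C) = √(1.39e-09 × 0.19) = 1.6251e-05. pOH = 4.79, pH = 14 - pOH

pH = 9.21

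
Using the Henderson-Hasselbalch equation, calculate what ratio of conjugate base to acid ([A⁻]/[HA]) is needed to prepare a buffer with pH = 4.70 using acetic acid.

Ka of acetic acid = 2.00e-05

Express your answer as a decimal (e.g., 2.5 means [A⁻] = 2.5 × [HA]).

pKa = -log(2.00e-05) = 4.6990. pH = pKa + log([A⁻]/[HA]), so log([A⁻]/[HA]) = pH − pKa = 4.70 − 4.6990 = 0.0010. [A⁻]/[HA] = 10^(0.0010) = 1.00

[A⁻]/[HA] = 1.00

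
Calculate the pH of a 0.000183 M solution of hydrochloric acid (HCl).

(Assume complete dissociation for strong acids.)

[H⁺] = 0.000183 M for strong acid. pH = -log[H⁺] = -log(0.000183)

pH = 3.74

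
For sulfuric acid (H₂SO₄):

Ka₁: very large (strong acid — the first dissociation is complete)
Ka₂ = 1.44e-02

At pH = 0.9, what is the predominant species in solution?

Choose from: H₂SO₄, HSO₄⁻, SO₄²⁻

The first dissociation is complete, so H₂SO₄ itself is never the predominant species in water; pKa₂ = -log(1.44e-02) = 1.84. For a polyprotic acid the predominant species crosses at each pKa: below pKa_n the protonated form dominates, above it the deprotonated form does. At pH = 0.9, the predominant species is HSO₄⁻.

HSO₄⁻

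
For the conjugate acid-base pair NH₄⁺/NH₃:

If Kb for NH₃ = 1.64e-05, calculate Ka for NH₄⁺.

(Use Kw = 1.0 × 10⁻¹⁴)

For a conjugate pair Ka × Kb = Kw, so Ka = Kw/Kb = 1.0 × 10⁻¹⁴ / 1.64e-05 = 6.10e-10.

K_a = 6.10e-10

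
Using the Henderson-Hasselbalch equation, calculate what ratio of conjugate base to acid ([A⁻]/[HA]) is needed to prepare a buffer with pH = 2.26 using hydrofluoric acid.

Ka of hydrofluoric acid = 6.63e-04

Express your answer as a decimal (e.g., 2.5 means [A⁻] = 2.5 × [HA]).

pKa = -log(6.63e-04) = 3.1785. pH = pKa + log([A⁻]/[HA]), so log([A⁻]/[HA]) = pH − pKa = 2.26 − 3.1785 = -0.9185. [A⁻]/[HA] = 10^(-0.9185) = 0.121

[A⁻]/[HA] = 0.121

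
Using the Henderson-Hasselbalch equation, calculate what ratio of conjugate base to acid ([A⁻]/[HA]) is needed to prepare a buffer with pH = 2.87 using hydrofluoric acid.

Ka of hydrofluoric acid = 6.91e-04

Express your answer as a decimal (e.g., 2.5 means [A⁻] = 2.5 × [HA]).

pKa = -log(6.91e-04) = 3.1605. pH = pKa + log([A⁻]/[HA]), so log([A⁻]/[HA]) = pH − pKa = 2.87 − 3.1605 = -0.2905. [A⁻]/[HA] = 10^(-0.2905) = 0.512

[A⁻]/[HA] = 0.512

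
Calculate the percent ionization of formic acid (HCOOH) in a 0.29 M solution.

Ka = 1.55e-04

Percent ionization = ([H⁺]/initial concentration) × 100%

Using Ka equilibrium: x² + Ka×x - Ka×C = 0. Solving: [H⁺] = 6.6274e-03. Percent = (6.6274e-03/0.29) × 100

Percent ionization = 2.29%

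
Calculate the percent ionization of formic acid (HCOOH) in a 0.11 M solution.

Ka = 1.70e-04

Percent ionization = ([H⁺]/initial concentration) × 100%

Using Ka equilibrium: x² + Ka×x - Ka×C = 0. Solving: [H⁺] = 4.2402e-03. Percent = (4.2402e-03/0.11) × 100

Percent ionization = 3.85%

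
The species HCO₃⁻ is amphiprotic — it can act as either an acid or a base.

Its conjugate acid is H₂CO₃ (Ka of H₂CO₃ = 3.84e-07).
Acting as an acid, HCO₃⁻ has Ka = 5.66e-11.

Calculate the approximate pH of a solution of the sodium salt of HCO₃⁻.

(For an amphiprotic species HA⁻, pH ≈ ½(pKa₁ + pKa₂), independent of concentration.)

pKa₁ = -log(3.84e-07) = 6.42; pKa₂ = -log(5.66e-11) = 10.25. For an amphiprotic species, pH ≈ ½(pKa₁ + pKa₂) = ½(6.42 + 10.25) = 8.33.

pH = 8.33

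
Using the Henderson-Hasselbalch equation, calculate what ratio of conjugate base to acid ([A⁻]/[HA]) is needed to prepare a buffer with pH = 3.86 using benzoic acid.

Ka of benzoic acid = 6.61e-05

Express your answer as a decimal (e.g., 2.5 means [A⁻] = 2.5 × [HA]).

pKa = -log(6.61e-05) = 4.1798. pH = pKa + log([A⁻]/[HA]), so log([A⁻]/[HA]) = pH − pKa = 3.86 − 4.1798 = -0.3198. [A⁻]/[HA] = 10^(-0.3198) = 0.479

[A⁻]/[HA] = 0.479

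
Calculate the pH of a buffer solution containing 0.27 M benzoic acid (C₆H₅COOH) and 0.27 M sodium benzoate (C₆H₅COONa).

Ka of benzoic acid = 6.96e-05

pKa = -log(6.96e-05) = 4.16. pH = pKa + log([A⁻]/[HA]) = 4.16 + log(0.27/0.27)

pH = 4.16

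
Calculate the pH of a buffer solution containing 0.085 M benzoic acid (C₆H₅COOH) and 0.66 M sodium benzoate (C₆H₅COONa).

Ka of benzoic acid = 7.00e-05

pKa = -log(7.00e-05) = 4.15. pH = pKa + log([A⁻]/[HA]) = 4.15 + log(0.66/0.085)

pH = 5.05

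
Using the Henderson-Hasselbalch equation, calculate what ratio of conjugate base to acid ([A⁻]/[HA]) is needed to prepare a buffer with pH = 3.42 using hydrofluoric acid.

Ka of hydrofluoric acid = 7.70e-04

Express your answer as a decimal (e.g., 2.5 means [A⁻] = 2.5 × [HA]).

pKa = -log(7.70e-04) = 3.1135. pH = pKa + log([A⁻]/[HA]), so log([A⁻]/[HA]) = pH − pKa = 3.42 − 3.1135 = 0.3065. [A⁻]/[HA] = 10^(0.3065) = 2.03

[A⁻]/[HA] = 2.03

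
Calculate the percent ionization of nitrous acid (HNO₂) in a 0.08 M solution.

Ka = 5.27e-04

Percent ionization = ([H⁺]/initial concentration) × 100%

Using Ka equilibrium: x² + Ka×x - Ka×C = 0. Solving: [H⁺] = 6.2349e-03. Percent = (6.2349e-03/0.08) × 100

Percent ionization = 7.79%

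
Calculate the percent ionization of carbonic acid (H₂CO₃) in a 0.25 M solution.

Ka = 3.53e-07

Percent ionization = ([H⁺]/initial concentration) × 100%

Using Ka equilibrium: x² + Ka×x - Ka×C = 0. Solving: [H⁺] = 2.9689e-04. Percent = (2.9689e-04/0.25) × 100

Percent ionization = 0.119%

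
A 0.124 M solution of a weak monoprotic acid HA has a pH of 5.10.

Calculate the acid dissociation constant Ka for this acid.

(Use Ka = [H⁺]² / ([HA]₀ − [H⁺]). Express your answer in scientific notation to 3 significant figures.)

[H⁺] = 10^(−pH) = 10^(−5.10) = 7.943e-06 M. For HA ⇌ H⁺ + A⁻, Ka = [H⁺][A⁻]/[HA] = [H⁺]² / ([HA]₀ − [H⁺]) = (7.943e-06)² / (0.124 − 7.943e-06) = 5.09e-10.

K_a = 5.09e-10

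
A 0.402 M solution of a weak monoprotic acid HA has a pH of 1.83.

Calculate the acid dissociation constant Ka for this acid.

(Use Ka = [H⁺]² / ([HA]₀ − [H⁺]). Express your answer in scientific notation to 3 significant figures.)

[H⁺] = 10^(−pH) = 10^(−1.83) = 1.479e-02 M. For HA ⇌ H⁺ + A⁻, Ka = [H⁺][A⁻]/[HA] = [H⁺]² / ([HA]₀ − [H⁺]) = (1.479e-02)² / (0.402 − 1.479e-02) = 5.65e-04.

K_a = 5.65e-04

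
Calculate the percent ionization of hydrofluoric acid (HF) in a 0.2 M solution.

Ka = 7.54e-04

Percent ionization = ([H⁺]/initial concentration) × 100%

Using Ka equilibrium: x² + Ka×x - Ka×C = 0. Solving: [H⁺] = 1.1909e-02. Percent = (1.1909e-02/0.2) × 100

Percent ionization = 5.95%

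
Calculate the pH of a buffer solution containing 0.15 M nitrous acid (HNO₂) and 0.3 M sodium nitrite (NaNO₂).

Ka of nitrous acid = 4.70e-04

pKa = -log(4.70e-04) = 3.33. pH = pKa + log([A⁻]/[HA]) = 3.33 + log(0.3/0.15)

pH = 3.63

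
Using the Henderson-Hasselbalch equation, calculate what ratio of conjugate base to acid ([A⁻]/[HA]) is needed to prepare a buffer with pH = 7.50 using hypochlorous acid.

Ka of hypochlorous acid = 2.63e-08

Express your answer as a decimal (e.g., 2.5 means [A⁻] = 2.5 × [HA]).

pKa = -log(2.63e-08) = 7.5800. pH = pKa + log([A⁻]/[HA]), so log([A⁻]/[HA]) = pH − pKa = 7.50 − 7.5800 = -0.0800. [A⁻]/[HA] = 10^(-0.0800) = 0.832

[A⁻]/[HA] = 0.832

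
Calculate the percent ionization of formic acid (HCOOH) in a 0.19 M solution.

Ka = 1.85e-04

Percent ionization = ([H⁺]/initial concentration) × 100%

Using Ka equilibrium: x² + Ka×x - Ka×C = 0. Solving: [H⁺] = 5.8370e-03. Percent = (5.8370e-03/0.19) × 100

Percent ionization = 3.07%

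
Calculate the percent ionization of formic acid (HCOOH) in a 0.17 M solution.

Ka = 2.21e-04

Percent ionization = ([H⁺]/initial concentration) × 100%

Using Ka equilibrium: x² + Ka×x - Ka×C = 0. Solving: [H⁺] = 6.0199e-03. Percent = (6.0199e-03/0.17) × 100

Percent ionization = 3.54%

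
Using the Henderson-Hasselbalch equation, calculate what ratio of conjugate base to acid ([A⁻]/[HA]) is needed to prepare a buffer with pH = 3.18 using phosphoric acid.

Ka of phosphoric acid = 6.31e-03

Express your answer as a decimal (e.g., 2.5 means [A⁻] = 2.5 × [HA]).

pKa = -log(6.31e-03) = 2.2000. pH = pKa + log([A⁻]/[HA]), so log([A⁻]/[HA]) = pH − pKa = 3.18 − 2.2000 = 0.9800. [A⁻]/[HA] = 10^(0.9800) = 9.55

[A⁻]/[HA] = 9.55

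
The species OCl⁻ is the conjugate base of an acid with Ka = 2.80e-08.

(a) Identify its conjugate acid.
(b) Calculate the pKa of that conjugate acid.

(a) The conjugate acid is formed by adding one H⁺ to OCl⁻, giving HOCl. (b) pKa = -log(Ka) = -log(2.80e-08) = 7.55.

Conjugate acid: HOCl; pK_a = 7.55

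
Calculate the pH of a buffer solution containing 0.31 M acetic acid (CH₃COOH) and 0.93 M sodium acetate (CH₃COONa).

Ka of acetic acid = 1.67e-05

pKa = -log(1.67e-05) = 4.78. pH = pKa + log([A⁻]/[HA]) = 4.78 + log(0.93/0.31)

pH = 5.25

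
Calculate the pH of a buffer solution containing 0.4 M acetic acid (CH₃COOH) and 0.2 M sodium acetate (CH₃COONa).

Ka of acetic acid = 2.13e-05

pKa = -log(2.13e-05) = 4.67. pH = pKa + log([A⁻]/[HA]) = 4.67 + log(0.2/0.4)

pH = 4.37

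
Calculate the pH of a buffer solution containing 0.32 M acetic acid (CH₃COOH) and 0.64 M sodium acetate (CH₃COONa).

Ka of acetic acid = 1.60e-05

pKa = -log(1.60e-05) = 4.80. pH = pKa + log([A⁻]/[HA]) = 4.80 + log(0.64/0.32)

pH = 5.10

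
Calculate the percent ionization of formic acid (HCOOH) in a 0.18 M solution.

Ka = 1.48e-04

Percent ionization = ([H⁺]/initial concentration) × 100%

Using Ka equilibrium: x² + Ka×x - Ka×C = 0. Solving: [H⁺] = 5.0879e-03. Percent = (5.0879e-03/0.18) × 100

Percent ionization = 2.83%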